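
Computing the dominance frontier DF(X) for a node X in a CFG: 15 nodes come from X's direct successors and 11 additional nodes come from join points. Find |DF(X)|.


DF(X) = direct successor contributions + join point contributions
= 15 + 11 = 26

26


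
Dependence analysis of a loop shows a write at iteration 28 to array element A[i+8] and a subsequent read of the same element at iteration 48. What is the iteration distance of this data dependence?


Distance = read iteration - write iteration
= 48 - 28 = 20

20


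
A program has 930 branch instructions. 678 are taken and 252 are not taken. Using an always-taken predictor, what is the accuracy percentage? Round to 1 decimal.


Predictor: always-taken
Correct predictions = 678
Accuracy = 678 / 930 * 100 = 72.9%

72.9


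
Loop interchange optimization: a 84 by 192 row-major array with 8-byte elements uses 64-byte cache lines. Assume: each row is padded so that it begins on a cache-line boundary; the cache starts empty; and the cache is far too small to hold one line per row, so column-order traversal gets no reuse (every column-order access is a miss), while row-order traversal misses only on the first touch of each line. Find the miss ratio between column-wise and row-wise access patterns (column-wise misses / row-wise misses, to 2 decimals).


Each row occupies 192 * 8 = 1536 bytes and starts on a line boundary, so it spans ceil(1536 / 64) = 24 cache lines.
Row-major traversal misses (one per line touched): 84 * ceil(192 * 8 / 64) = 2016
Column-major traversal misses (no reuse, every access misses): 84 * 192 = 16128
Ratio = 16128 / 2016 = 8.0

8.0


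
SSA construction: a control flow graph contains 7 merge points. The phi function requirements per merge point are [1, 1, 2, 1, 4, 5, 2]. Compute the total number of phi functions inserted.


Total phi functions = sum of phi functions at each join node
= 1 + 1 + 2 + 1 + 4 + 5 + 2 = 16

16


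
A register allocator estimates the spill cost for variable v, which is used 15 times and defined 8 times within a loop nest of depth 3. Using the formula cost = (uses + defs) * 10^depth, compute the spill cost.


uses + defs = 15 + 8 = 23
10^3 = 1000
Spill cost = 23 * 1000 = 23000

23000


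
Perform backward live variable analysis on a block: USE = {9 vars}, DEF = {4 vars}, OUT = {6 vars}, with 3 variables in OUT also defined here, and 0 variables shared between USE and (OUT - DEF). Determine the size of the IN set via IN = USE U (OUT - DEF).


OUT - DEF: 6 - 3 = 3
|IN| = |USE| + |OUT - DEF| - |USE ∩ (OUT - DEF)| = 9 + 3 - 0 = 12

12


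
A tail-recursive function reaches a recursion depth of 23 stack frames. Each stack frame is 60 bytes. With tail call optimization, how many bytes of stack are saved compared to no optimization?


Without TCO: 23 * 60 = 1380 bytes
With TCO: reuse 1 frame = 60 bytes
Savings = 1380 - 60 = 1320

1320


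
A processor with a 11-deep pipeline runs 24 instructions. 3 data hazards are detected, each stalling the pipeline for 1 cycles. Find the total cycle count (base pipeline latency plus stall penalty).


Base cycles = 11 + 24 - 1 = 34
Total stalls = 3 * 1 = 3
Total = 34 + 3 = 37

37


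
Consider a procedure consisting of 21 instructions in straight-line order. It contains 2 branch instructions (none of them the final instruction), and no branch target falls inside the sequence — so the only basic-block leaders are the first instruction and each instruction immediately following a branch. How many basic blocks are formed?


With no in-sequence branch targets, the leaders are the first instruction plus the instruction after each branch.
Number of basic blocks = branches + 1
= 2 + 1 = 3

3


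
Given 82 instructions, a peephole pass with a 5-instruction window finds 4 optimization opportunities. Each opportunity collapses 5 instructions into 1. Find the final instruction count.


Each match removes 4 instructions.
Total removed = 4 * 4 = 16
Remaining = 82 - 16 = 66

66


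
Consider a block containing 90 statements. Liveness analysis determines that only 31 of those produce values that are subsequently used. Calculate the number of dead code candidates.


Dead code = total statements - live definitions
= 90 - 31 = 59

59


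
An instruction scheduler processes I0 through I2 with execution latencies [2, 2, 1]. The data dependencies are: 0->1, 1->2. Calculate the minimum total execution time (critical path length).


Compute longest path through dependency graph: dist(Ik) = max over predecessors of dist + latency(Ik).
dist(I0) = latency 2 = 2
dist(I1) = dist(I0) + 2 = 2 + 2 = 4
dist(I2) = dist(I1) + 1 = 4 + 1 = 5
Critical path = max dist = 5

5


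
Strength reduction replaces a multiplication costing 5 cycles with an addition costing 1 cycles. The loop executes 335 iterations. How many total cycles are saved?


Per-iteration saving = 5 - 1 = 4
Total saved = 335 * 4 = 1340

1340


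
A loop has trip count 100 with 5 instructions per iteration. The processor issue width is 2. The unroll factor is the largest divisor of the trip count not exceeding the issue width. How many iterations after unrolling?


Largest divisor of 100 <= 2 is 2
New iterations = 100 / 2 = 50

50


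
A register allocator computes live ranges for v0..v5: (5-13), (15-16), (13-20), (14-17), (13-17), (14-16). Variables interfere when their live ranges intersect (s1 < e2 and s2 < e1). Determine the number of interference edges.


Check all pairs for overlapping intervals.
Two intervals (s1,e1) and (s2,e2) overlap if s1 < e2 and s2 < e1.
v0 (5-13) vs v1..v5: overlaps none -> 0
v1 (15-16) vs v2..v5: overlaps v2, v3, v4, v5 -> 4
v2 (13-20) vs v3..v5: overlaps v3, v4, v5 -> 3
v3 (14-17) vs v4..v5: overlaps v4, v5 -> 2
v4 (13-17) vs v5: overlaps v5 -> 1
Total overlapping pairs = 0 + 4 + 3 + 2 + 1 = 10

10


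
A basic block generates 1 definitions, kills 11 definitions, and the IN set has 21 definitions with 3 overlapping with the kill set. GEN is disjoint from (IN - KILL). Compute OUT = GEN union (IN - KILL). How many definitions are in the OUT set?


IN - KILL: 21 - 3 = 18 surviving definitions
OUT = GEN + surviving = 1 + 18 = 19

19


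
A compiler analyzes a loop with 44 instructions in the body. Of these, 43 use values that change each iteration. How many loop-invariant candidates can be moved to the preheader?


Invariant candidates = total - loop-dependent
= 44 - 43 = 1

1


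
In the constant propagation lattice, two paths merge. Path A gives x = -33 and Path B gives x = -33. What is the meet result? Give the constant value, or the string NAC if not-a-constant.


Meet operation: if both paths give the same constant, result is that constant; if they differ, result is NAC (not-a-constant).
Path A: -33, Path B: -33 -> equal
Result: constant -> -33

-33


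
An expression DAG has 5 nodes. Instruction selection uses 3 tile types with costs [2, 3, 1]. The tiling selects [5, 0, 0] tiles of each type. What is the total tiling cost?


Total cost = sum(count_i * cost_i)
= 5*2 + 0*3 + 0*1
= 10

10


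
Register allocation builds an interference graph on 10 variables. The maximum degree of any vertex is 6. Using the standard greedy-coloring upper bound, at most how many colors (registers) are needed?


Greedy coloring never needs more than (max_degree + 1) colors: when coloring a vertex, at most max_degree neighbors are already colored.
Upper bound = 6 + 1 = 7

7


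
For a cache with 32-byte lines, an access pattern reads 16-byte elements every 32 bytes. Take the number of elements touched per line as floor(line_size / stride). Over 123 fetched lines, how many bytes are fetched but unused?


Elements per line = floor(32 / 32) = 1
Bytes used per line = 1 * 16 = 16
Wasted per line = 32 - 16 = 16
Total wasted = 16 * 123 = 1968

1968


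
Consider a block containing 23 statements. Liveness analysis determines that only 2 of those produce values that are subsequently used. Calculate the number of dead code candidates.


Dead code = total statements - live definitions
= 23 - 2 = 21

21


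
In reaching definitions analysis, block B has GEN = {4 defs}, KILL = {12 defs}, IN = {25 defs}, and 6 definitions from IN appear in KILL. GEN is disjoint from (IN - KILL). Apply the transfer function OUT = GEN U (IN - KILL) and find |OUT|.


IN - KILL: 25 - 6 = 19 surviving definitions
OUT = GEN + surviving = 4 + 19 = 23

23


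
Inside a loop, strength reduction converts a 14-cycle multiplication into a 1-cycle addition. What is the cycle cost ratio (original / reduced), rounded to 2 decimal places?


Ratio = mult_cost / add_cost = 14 / 1 = 14.0

14.0


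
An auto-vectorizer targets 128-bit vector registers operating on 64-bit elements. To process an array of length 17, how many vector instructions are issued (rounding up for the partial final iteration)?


Width = 128 / 64 = 2 elements per vector op
Iterations = ceil(17 / 2) = 9

9


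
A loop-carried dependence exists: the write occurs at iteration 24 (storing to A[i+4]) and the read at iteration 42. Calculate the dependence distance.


Distance = read iteration - write iteration
= 42 - 24 = 18

18


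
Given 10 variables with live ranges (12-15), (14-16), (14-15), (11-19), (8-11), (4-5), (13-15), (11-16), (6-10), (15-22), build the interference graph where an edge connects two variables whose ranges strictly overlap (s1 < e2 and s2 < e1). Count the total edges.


Check all pairs for overlapping intervals.
Two intervals (s1,e1) and (s2,e2) overlap if s1 < e2 and s2 < e1.
v0 (12-15) vs v1..v9: overlaps v1, v2, v3, v6, v7 -> 5
v1 (14-16) vs v2..v9: overlaps v2, v3, v6, v7, v9 -> 5
v2 (14-15) vs v3..v9: overlaps v3, v6, v7 -> 3
v3 (11-19) vs v4..v9: overlaps v6, v7, v9 -> 3
v4 (8-11) vs v5..v9: overlaps v8 -> 1
v5 (4-5) vs v6..v9: overlaps none -> 0
v6 (13-15) vs v7..v9: overlaps v7 -> 1
v7 (11-16) vs v8..v9: overlaps v9 -> 1
v8 (6-10) vs v9: overlaps none -> 0
Total overlapping pairs = 5 + 5 + 3 + 3 + 1 + 0 + 1 + 1 + 0 = 19

19


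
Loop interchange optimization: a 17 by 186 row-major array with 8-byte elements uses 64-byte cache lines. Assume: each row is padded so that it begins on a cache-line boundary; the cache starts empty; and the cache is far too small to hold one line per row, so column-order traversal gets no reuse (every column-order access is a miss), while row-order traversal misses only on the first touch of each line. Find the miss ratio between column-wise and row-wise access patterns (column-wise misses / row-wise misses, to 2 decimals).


Each row occupies 186 * 8 = 1488 bytes and starts on a line boundary, so it spans ceil(1488 / 64) = 24 cache lines.
Row-major traversal misses (one per line touched): 17 * ceil(186 * 8 / 64) = 408
Column-major traversal misses (no reuse, every access misses): 17 * 186 = 3162
Ratio = 3162 / 408 = 7.75

7.75


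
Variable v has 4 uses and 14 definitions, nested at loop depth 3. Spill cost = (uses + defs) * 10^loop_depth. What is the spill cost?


uses + defs = 4 + 14 = 18
10^3 = 1000
Spill cost = 18 * 1000 = 18000

18000


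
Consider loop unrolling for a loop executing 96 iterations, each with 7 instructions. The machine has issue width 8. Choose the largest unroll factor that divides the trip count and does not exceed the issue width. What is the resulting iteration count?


Largest divisor of 96 <= 8 is 8
New iterations = 96 / 8 = 12

12


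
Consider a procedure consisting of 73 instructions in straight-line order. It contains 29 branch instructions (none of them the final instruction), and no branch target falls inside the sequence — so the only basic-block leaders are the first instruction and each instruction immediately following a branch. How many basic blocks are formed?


With no in-sequence branch targets, the leaders are the first instruction plus the instruction after each branch.
Number of basic blocks = branches + 1
= 29 + 1 = 30

30


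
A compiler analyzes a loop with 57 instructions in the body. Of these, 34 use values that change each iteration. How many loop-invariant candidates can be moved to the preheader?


Invariant candidates = total - loop-dependent
= 57 - 34 = 23

23


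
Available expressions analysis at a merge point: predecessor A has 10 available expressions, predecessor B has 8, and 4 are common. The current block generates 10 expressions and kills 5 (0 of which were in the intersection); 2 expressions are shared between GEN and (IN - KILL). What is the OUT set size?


IN = intersection of predecessors = 4
IN - KILL = 4 - 0 = 4
|OUT| = |GEN| + |IN - KILL| - |GEN ∩ (IN - KILL)| = 10 + 4 - 2 = 12

12


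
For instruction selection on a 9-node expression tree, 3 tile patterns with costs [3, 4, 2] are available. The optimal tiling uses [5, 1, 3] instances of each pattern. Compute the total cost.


Total cost = sum(count_i * cost_i)
= 5*3 + 1*4 + 3*2
= 25

25


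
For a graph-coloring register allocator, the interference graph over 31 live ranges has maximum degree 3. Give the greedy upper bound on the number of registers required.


Greedy coloring never needs more than (max_degree + 1) colors: when coloring a vertex, at most max_degree neighbors are already colored.
Upper bound = 3 + 1 = 4

4


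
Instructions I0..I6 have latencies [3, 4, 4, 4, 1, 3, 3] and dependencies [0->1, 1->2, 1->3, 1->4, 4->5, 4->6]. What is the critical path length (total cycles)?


Compute longest path through dependency graph: dist(Ik) = max over predecessors of dist + latency(Ik).
dist(I0) = latency 3 = 3
dist(I1) = dist(I0) + 4 = 3 + 4 = 7
dist(I2) = dist(I1) + 4 = 7 + 4 = 11
dist(I3) = dist(I1) + 4 = 7 + 4 = 11
dist(I4) = dist(I1) + 1 = 7 + 1 = 8
dist(I5) = dist(I4) + 3 = 8 + 3 = 11
dist(I6) = dist(I4) + 3 = 8 + 3 = 11
Critical path = max dist = 11

11


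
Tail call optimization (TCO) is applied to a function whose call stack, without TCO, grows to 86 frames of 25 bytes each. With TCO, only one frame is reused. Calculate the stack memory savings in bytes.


Without TCO: 86 * 25 = 2150 bytes
With TCO: reuse 1 frame = 25 bytes
Savings = 2150 - 25 = 2125

2125


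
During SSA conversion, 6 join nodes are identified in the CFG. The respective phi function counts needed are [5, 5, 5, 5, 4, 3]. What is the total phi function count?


Total phi functions = sum of phi functions at each join node
= 5 + 5 + 5 + 5 + 4 + 3 = 27

27


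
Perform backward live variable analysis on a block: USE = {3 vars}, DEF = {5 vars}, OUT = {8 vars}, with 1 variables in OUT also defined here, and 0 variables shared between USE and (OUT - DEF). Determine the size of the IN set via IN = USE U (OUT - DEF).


OUT - DEF: 8 - 1 = 7
|IN| = |USE| + |OUT - DEF| - |USE ∩ (OUT - DEF)| = 3 + 7 - 0 = 10

10


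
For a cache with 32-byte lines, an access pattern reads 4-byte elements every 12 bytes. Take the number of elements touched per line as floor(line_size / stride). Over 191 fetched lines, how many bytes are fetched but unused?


Elements per line = floor(32 / 12) = 2
Bytes used per line = 2 * 4 = 8
Wasted per line = 32 - 8 = 24
Total wasted = 24 * 191 = 4584

4584


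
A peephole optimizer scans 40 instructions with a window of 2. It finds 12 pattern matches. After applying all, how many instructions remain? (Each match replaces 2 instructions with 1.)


Each match removes 1 instructions.
Total removed = 12 * 1 = 12
Remaining = 40 - 12 = 28

28


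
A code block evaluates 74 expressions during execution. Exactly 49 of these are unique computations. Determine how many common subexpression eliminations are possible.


CSE count = total expressions - unique expressions
= 74 - 49 = 25

25


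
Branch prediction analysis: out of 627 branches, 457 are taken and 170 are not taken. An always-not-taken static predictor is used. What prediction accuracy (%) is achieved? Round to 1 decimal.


Predictor: always-not-taken
Correct predictions = 170
Accuracy = 170 / 627 * 100 = 27.1%

27.1


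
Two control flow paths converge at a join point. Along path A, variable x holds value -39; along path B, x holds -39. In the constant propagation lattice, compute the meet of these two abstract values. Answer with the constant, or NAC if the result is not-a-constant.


Meet operation: if both paths give the same constant, result is that constant; if they differ, result is NAC (not-a-constant).
Path A: -39, Path B: -39 -> equal
Result: constant -> -39

-39


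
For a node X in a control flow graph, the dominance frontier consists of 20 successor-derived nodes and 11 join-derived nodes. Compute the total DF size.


DF(X) = direct successor contributions + join point contributions
= 20 + 11 = 31

31


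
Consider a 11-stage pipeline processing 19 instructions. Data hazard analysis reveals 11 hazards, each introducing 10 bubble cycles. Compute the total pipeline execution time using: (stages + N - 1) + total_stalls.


Base cycles = 11 + 19 - 1 = 29
Total stalls = 11 * 10 = 110
Total = 29 + 110 = 139

139


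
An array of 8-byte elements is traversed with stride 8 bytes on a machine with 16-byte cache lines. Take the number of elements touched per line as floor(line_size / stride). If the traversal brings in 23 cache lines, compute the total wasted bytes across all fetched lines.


Elements per line = floor(16 / 8) = 2
Bytes used per line = 2 * 8 = 16
Wasted per line = 16 - 16 = 0
Total wasted = 0 * 23 = 0

0


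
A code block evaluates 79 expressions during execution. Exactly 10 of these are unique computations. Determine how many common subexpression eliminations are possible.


CSE count = total expressions - unique expressions
= 79 - 10 = 69

69


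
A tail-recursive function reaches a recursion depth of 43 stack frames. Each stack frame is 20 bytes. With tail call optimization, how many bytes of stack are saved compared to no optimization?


Without TCO: 43 * 20 = 860 bytes
With TCO: reuse 1 frame = 20 bytes
Savings = 860 - 20 = 840

840


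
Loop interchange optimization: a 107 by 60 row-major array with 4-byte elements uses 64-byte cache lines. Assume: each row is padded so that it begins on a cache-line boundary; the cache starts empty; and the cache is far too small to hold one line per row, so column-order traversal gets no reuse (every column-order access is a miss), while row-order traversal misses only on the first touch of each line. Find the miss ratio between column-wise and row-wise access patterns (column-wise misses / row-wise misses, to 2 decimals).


Each row occupies 60 * 4 = 240 bytes and starts on a line boundary, so it spans ceil(240 / 64) = 4 cache lines.
Row-major traversal misses (one per line touched): 107 * ceil(60 * 4 / 64) = 428
Column-major traversal misses (no reuse, every access misses): 107 * 60 = 6420
Ratio = 6420 / 428 = 15.0

15.0


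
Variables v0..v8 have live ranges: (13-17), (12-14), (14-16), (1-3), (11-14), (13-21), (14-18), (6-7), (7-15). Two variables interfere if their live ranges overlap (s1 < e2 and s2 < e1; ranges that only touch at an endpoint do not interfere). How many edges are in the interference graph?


Check all pairs for overlapping intervals.
Two intervals (s1,e1) and (s2,e2) overlap if s1 < e2 and s2 < e1.
v0 (13-17) vs v1..v8: overlaps v1, v2, v4, v5, v6, v8 -> 6
v1 (12-14) vs v2..v8: overlaps v4, v5, v8 -> 3
v2 (14-16) vs v3..v8: overlaps v5, v6, v8 -> 3
v3 (1-3) vs v4..v8: overlaps none -> 0
v4 (11-14) vs v5..v8: overlaps v5, v8 -> 2
v5 (13-21) vs v6..v8: overlaps v6, v8 -> 2
v6 (14-18) vs v7..v8: overlaps v8 -> 1
v7 (6-7) vs v8: overlaps none -> 0
Total overlapping pairs = 6 + 3 + 3 + 0 + 2 + 2 + 1 + 0 = 17

17


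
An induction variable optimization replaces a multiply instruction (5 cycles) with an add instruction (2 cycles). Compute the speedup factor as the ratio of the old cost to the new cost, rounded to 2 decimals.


Ratio = mult_cost / add_cost = 5 / 2 = 2.5

2.5


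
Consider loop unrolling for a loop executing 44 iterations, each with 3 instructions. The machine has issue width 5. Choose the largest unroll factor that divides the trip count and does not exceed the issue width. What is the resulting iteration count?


Largest divisor of 44 <= 5 is 4
New iterations = 44 / 4 = 11

11


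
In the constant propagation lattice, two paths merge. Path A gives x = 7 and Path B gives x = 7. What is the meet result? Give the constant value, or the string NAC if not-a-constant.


Meet operation: if both paths give the same constant, result is that constant; if they differ, result is NAC (not-a-constant).
Path A: 7, Path B: 7 -> equal
Result: constant -> 7

7


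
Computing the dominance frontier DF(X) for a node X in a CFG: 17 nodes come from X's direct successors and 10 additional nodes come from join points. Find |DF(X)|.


DF(X) = direct successor contributions + join point contributions
= 17 + 10 = 27

27


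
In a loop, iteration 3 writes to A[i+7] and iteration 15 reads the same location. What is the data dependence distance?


Distance = read iteration - write iteration
= 15 - 3 = 12

12


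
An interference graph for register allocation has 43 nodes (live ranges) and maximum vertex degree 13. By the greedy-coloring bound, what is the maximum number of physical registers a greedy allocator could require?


Greedy coloring never needs more than (max_degree + 1) colors: when coloring a vertex, at most max_degree neighbors are already colored.
Upper bound = 13 + 1 = 14

14


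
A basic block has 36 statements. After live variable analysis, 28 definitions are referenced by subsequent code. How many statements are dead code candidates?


Dead code = total statements - live definitions
= 36 - 28 = 8

8


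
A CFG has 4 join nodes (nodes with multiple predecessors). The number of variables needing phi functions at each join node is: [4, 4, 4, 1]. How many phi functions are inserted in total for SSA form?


Total phi functions = sum of phi functions at each join node
= 4 + 4 + 4 + 1 = 13

13


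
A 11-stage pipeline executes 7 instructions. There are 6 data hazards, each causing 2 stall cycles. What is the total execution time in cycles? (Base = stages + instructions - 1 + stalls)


Base cycles = 11 + 7 - 1 = 17
Total stalls = 6 * 2 = 12
Total = 17 + 12 = 29

29


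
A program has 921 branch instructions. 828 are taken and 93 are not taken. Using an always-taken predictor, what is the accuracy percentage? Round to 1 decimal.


Predictor: always-taken
Correct predictions = 828
Accuracy = 828 / 921 * 100 = 89.9%

89.9


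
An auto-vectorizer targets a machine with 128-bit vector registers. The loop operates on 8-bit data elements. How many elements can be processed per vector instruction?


Width = SIMD bits / data type bits
= 128 / 8 = 16

16


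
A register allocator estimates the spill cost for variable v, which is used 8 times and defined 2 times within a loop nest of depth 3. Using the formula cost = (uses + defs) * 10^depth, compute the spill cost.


uses + defs = 8 + 2 = 10
10^3 = 1000
Spill cost = 10 * 1000 = 10000

10000


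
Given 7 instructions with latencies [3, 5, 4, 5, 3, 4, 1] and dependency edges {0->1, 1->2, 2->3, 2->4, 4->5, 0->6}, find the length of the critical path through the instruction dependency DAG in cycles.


Compute longest path through dependency graph: dist(Ik) = max over predecessors of dist + latency(Ik).
dist(I0) = latency 3 = 3
dist(I1) = dist(I0) + 5 = 3 + 5 = 8
dist(I2) = dist(I1) + 4 = 8 + 4 = 12
dist(I3) = dist(I2) + 5 = 12 + 5 = 17
dist(I4) = dist(I2) + 3 = 12 + 3 = 15
dist(I5) = dist(I4) + 4 = 15 + 4 = 19
dist(I6) = dist(I0) + 1 = 3 + 1 = 4
Critical path = max dist = 19

19


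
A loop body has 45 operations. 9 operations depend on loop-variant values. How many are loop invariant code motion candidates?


Invariant candidates = total - loop-dependent
= 45 - 9 = 36

36


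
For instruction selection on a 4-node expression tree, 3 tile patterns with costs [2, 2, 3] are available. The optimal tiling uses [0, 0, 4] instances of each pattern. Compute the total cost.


Total cost = sum(count_i * cost_i)
= 0*2 + 0*2 + 4*3
= 12

12


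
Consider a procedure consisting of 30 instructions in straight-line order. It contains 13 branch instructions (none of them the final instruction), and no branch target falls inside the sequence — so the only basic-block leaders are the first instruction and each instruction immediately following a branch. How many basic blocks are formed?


With no in-sequence branch targets, the leaders are the first instruction plus the instruction after each branch.
Number of basic blocks = branches + 1
= 13 + 1 = 14

14


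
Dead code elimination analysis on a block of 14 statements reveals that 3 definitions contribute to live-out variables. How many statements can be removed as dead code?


Dead code = total statements - live definitions
= 14 - 3 = 11

11


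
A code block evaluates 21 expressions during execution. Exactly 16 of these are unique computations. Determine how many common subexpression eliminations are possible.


CSE count = total expressions - unique expressions
= 21 - 16 = 5

5


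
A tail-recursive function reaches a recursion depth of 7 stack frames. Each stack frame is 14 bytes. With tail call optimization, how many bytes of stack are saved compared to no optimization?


Without TCO: 7 * 14 = 98 bytes
With TCO: reuse 1 frame = 14 bytes
Savings = 98 - 14 = 84

84


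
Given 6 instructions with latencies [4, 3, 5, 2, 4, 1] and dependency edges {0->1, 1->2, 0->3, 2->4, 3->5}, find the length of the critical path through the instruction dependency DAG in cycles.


Compute longest path through dependency graph: dist(Ik) = max over predecessors of dist + latency(Ik).
dist(I0) = latency 4 = 4
dist(I1) = dist(I0) + 3 = 4 + 3 = 7
dist(I2) = dist(I1) + 5 = 7 + 5 = 12
dist(I3) = dist(I0) + 2 = 4 + 2 = 6
dist(I4) = dist(I2) + 4 = 12 + 4 = 16
dist(I5) = dist(I3) + 1 = 6 + 1 = 7
Critical path = max dist = 16

16


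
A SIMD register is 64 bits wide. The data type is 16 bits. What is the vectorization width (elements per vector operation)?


Width = SIMD bits / data type bits
= 64 / 16 = 4

4


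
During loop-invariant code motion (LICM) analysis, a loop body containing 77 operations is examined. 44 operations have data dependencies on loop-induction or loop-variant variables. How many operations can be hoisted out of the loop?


Invariant candidates = total - loop-dependent
= 77 - 44 = 33

33


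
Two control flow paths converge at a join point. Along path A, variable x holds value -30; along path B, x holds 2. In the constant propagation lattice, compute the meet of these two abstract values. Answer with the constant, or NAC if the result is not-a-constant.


Meet operation: if both paths give the same constant, result is that constant; if they differ, result is NAC (not-a-constant).
Path A: -30, Path B: 2 -> differ
Result: not-a-constant -> NAC

NAC


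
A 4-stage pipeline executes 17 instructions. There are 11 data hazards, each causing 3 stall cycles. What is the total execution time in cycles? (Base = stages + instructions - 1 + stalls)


Base cycles = 4 + 17 - 1 = 20
Total stalls = 11 * 3 = 33
Total = 20 + 33 = 53

53


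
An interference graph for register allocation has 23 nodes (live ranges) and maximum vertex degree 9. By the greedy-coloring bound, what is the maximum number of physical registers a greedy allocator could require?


Greedy coloring never needs more than (max_degree + 1) colors: when coloring a vertex, at most max_degree neighbors are already colored.
Upper bound = 9 + 1 = 10

10


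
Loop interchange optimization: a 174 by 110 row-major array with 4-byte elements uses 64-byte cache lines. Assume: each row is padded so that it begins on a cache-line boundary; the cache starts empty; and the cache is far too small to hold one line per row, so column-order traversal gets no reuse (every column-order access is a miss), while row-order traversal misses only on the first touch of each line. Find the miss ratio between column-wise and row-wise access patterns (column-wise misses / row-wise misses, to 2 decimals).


Each row occupies 110 * 4 = 440 bytes and starts on a line boundary, so it spans ceil(440 / 64) = 7 cache lines.
Row-major traversal misses (one per line touched): 174 * ceil(110 * 4 / 64) = 1218
Column-major traversal misses (no reuse, every access misses): 174 * 110 = 19140
Ratio = 19140 / 1218 = 15.71

15.71


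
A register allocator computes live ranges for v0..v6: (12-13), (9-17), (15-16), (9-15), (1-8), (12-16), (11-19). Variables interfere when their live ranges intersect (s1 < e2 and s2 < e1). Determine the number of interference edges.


Check all pairs for overlapping intervals.
Two intervals (s1,e1) and (s2,e2) overlap if s1 < e2 and s2 < e1.
v0 (12-13) vs v1..v6: overlaps v1, v3, v5, v6 -> 4
v1 (9-17) vs v2..v6: overlaps v2, v3, v5, v6 -> 4
v2 (15-16) vs v3..v6: overlaps v5, v6 -> 2
v3 (9-15) vs v4..v6: overlaps v5, v6 -> 2
v4 (1-8) vs v5..v6: overlaps none -> 0
v5 (12-16) vs v6: overlaps v6 -> 1
Total overlapping pairs = 4 + 4 + 2 + 2 + 0 + 1 = 13

13


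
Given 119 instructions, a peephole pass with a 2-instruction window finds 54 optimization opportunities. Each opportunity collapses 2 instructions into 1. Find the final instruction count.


Each match removes 1 instructions.
Total removed = 54 * 1 = 54
Remaining = 119 - 54 = 65

65


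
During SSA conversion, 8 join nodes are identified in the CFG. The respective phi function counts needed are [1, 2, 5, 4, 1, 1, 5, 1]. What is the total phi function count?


Total phi functions = sum of phi functions at each join node
= 1 + 2 + 5 + 4 + 1 + 1 + 5 + 1 = 20

20


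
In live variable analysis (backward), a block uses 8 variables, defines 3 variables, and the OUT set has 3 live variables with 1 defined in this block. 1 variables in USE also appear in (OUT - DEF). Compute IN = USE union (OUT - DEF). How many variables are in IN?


OUT - DEF: 3 - 1 = 2
|IN| = |USE| + |OUT - DEF| - |USE ∩ (OUT - DEF)| = 8 + 2 - 1 = 9

9


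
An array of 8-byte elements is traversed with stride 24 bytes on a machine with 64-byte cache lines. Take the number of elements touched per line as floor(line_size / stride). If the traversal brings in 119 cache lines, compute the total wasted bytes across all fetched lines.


Elements per line = floor(64 / 24) = 2
Bytes used per line = 2 * 8 = 16
Wasted per line = 64 - 16 = 48
Total wasted = 48 * 119 = 5712

5712


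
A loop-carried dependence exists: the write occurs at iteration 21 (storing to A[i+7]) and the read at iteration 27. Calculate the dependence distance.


Distance = read iteration - write iteration
= 27 - 21 = 6

6


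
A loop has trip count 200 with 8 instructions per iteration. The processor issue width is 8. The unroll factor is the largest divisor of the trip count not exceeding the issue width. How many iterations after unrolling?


Largest divisor of 200 <= 8 is 8
New iterations = 200 / 8 = 25

25


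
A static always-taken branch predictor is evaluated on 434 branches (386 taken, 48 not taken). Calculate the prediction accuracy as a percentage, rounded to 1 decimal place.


Predictor: always-taken
Correct predictions = 386
Accuracy = 386 / 434 * 100 = 88.9%

88.9


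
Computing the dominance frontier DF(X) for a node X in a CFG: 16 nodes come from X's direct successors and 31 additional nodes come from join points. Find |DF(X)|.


DF(X) = direct successor contributions + join point contributions
= 16 + 31 = 47

47


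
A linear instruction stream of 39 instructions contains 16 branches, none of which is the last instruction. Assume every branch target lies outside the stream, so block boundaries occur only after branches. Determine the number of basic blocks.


With no in-sequence branch targets, the leaders are the first instruction plus the instruction after each branch.
Number of basic blocks = branches + 1
= 16 + 1 = 17

17


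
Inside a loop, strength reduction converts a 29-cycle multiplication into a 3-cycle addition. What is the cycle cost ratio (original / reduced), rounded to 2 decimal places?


Ratio = mult_cost / add_cost = 29 / 3 = 9.67

9.67


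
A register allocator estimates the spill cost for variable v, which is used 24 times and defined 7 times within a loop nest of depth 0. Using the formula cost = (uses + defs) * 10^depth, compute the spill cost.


uses + defs = 24 + 7 = 31
10^0 = 1
Spill cost = 31 * 1 = 31

31


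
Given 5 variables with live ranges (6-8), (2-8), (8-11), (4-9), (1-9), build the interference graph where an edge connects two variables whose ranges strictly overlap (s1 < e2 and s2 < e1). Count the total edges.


Check all pairs for overlapping intervals.
Two intervals (s1,e1) and (s2,e2) overlap if s1 < e2 and s2 < e1.
v0 (6-8) vs v1..v4: overlaps v1, v3, v4 -> 3
v1 (2-8) vs v2..v4: overlaps v3, v4 -> 2
v2 (8-11) vs v3..v4: overlaps v3, v4 -> 2
v3 (4-9) vs v4: overlaps v4 -> 1
Total overlapping pairs = 3 + 2 + 2 + 1 = 8

8


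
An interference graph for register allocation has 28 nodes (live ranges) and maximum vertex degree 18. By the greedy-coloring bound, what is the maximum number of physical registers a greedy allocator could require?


Greedy coloring never needs more than (max_degree + 1) colors: when coloring a vertex, at most max_degree neighbors are already colored.
Upper bound = 18 + 1 = 19

19


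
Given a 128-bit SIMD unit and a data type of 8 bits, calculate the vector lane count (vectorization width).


Width = SIMD bits / data type bits
= 128 / 8 = 16

16


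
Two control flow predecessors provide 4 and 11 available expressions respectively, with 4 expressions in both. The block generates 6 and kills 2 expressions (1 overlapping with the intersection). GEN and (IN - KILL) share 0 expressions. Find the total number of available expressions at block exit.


IN = intersection of predecessors = 4
IN - KILL = 4 - 1 = 3
|OUT| = |GEN| + |IN - KILL| - |GEN ∩ (IN - KILL)| = 6 + 3 - 0 = 9

9


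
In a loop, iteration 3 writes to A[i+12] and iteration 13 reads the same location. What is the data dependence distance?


Distance = read iteration - write iteration
= 13 - 3 = 10

10


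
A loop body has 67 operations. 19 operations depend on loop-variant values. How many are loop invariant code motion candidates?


Invariant candidates = total - loop-dependent
= 67 - 19 = 48

48


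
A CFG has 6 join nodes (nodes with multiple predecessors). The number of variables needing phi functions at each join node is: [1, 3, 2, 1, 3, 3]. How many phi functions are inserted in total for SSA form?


Total phi functions = sum of phi functions at each join node
= 1 + 3 + 2 + 1 + 3 + 3 = 13

13


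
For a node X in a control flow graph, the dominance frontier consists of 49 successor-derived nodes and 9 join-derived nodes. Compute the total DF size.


DF(X) = direct successor contributions + join point contributions
= 49 + 9 = 58

58


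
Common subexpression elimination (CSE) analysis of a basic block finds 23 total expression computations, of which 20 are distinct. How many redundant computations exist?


CSE count = total expressions - unique expressions
= 23 - 20 = 3

3


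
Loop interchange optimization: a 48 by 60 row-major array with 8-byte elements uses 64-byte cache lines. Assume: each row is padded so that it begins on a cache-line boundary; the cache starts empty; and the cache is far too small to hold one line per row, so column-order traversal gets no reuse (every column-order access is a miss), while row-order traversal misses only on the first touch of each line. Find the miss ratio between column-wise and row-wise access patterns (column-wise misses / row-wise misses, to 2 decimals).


Each row occupies 60 * 8 = 480 bytes and starts on a line boundary, so it spans ceil(480 / 64) = 8 cache lines.
Row-major traversal misses (one per line touched): 48 * ceil(60 * 8 / 64) = 384
Column-major traversal misses (no reuse, every access misses): 48 * 60 = 2880
Ratio = 2880 / 384 = 7.5

7.5


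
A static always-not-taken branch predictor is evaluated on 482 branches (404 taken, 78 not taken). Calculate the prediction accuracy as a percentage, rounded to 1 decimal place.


Predictor: always-not-taken
Correct predictions = 78
Accuracy = 78 / 482 * 100 = 16.2%

16.2


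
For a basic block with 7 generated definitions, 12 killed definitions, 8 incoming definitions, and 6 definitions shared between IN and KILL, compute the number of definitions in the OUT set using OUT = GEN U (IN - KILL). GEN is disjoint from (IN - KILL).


IN - KILL: 8 - 6 = 2 surviving definitions
OUT = GEN + surviving = 7 + 2 = 9

9


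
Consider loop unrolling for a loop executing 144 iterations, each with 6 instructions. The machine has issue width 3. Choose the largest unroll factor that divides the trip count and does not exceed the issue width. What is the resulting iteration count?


Largest divisor of 144 <= 3 is 3
New iterations = 144 / 3 = 48

48


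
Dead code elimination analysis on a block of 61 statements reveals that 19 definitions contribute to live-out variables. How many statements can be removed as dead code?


Dead code = total statements - live definitions
= 61 - 19 = 42

42


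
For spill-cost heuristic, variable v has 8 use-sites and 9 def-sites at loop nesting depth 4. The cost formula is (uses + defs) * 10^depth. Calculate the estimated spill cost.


uses + defs = 8 + 9 = 17
10^4 = 10000
Spill cost = 17 * 10000 = 170000

170000


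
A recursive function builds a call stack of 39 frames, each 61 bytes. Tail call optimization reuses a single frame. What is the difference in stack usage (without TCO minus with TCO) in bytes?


Without TCO: 39 * 61 = 2379 bytes
With TCO: reuse 1 frame = 61 bytes
Savings = 2379 - 61 = 2318

2318


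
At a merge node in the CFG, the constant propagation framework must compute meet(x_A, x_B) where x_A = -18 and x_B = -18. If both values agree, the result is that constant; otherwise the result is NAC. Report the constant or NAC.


Meet operation: if both paths give the same constant, result is that constant; if they differ, result is NAC (not-a-constant).
Path A: -18, Path B: -18 -> equal
Result: constant -> -18

-18


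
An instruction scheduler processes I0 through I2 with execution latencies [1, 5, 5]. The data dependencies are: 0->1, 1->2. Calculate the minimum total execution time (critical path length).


Compute longest path through dependency graph: dist(Ik) = max over predecessors of dist + latency(Ik).
dist(I0) = latency 1 = 1
dist(I1) = dist(I0) + 5 = 1 + 5 = 6
dist(I2) = dist(I1) + 5 = 6 + 5 = 11
Critical path = max dist = 11

11


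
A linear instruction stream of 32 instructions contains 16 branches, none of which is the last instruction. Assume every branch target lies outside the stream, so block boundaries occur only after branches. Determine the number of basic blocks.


With no in-sequence branch targets, the leaders are the first instruction plus the instruction after each branch.
Number of basic blocks = branches + 1
= 16 + 1 = 17

17


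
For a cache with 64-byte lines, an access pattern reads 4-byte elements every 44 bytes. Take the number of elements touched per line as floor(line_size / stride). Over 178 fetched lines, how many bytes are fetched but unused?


Elements per line = floor(64 / 44) = 1
Bytes used per line = 1 * 4 = 4
Wasted per line = 64 - 4 = 60
Total wasted = 60 * 178 = 10680

10680


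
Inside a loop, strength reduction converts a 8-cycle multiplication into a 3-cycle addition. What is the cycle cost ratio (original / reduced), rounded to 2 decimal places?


Ratio = mult_cost / add_cost = 8 / 3 = 2.67

2.67


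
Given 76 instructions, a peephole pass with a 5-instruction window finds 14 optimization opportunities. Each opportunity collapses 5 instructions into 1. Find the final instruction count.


Each match removes 4 instructions.
Total removed = 14 * 4 = 56
Remaining = 76 - 56 = 20

20
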